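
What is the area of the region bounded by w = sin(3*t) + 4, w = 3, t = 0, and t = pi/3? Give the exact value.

2/3 + pi/3

On [0, pi/3], (sin(3*t) + 4) - (3) = sin(3*t) + 1 is ≥ 0 throughout, so the area is a single integral of |sin(3*t) + 1|.
∫[0,pi/3] (sin(3*t) + 1) dt = 2/3 + pi/3.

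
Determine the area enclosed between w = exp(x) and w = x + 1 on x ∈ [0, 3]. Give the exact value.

On [0, 3], (exp(x)) - (x + 1) = -x + exp(x) - 1 is ≥ 0 throughout, so the area is a single integral of |-x + exp(x) - 1|.
∫[0,3] (-x + exp(x) - 1) dx = -17/2 + exp(3).

-17/2 + exp(3)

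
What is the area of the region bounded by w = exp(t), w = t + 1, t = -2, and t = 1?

-3/2 - exp(-2) + exp(1)

On [-2, 1], (exp(t)) - (t + 1) = -t + exp(t) - 1 is ≥ 0 throughout, so the area is a single integral of |-t + exp(t) - 1|.
∫[-2,1] (-t + exp(t) - 1) dt = -3/2 - exp(-2) + exp(1).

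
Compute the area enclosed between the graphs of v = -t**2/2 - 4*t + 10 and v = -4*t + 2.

128/3

Set the curves equal: -t**2/2 - 4*t + 10 = -4*t + 2, so -t**2/2 + 8 = 0, which factors as -(t - 4)*(t + 4)/2 = 0. The curves meet at t = -4, 4.
On [-4, 4], v = -t**2/2 - 4*t + 10 is on top; that piece has area ∫[-4,4] (-t**2/2 + 8) dt = 128/3.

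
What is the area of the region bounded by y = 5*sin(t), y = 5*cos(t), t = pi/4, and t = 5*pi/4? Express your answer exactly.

10*sqrt(2)

On [pi/4, 5*pi/4], (5*sin(t)) - (5*cos(t)) = 5*sin(t) - 5*cos(t) is ≥ 0 throughout, so the area is a single integral of |5*sin(t) - 5*cos(t)|.
∫[pi/4,5*pi/4] (5*sin(t) - 5*cos(t)) dt = 10*sqrt(2).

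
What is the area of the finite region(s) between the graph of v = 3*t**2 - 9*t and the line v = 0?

27/2

The curve meets the t-axis where 3*t**2 - 9*t = 0, i.e. 3*t*(t - 3) = 0, at t = 0, 3.
On [0, 3] the curve lies below the axis; ∫[0,3] (3*t**2 - 9*t) dt = -27/2, giving area 27/2.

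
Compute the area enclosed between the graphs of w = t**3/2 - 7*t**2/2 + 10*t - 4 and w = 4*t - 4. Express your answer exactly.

71/12

Set the curves equal: t**3/2 - 7*t**2/2 + 10*t - 4 = 4*t - 4, so t**3/2 - 7*t**2/2 + 6*t = 0, which factors as t*(t - 4)*(t - 3)/2 = 0. The curves meet at t = 0, 3, 4.
On [0, 3], w = t**3/2 - 7*t**2/2 + 10*t - 4 is on top; that piece has area ∫[0,3] (t**3/2 - 7*t**2/2 + 6*t) dt = 45/8.
On [3, 4], w = 4*t - 4 is on top; that piece has area ∫[3,4] (-(t**3/2 - 7*t**2/2 + 6*t)) dt = 7/24.
Total enclosed area = 45/8 + 7/24 = 71/12.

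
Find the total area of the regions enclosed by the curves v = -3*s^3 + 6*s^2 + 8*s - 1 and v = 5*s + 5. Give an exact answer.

37/4

Set the curves equal: -3*s^3 + 6*s^2 + 8*s - 1 = 5*s + 5, so -3*s^3 + 6*s^2 + 3*s - 6 = 0, which factors as -3*(s - 2)*(s - 1)*(s + 1) = 0. The curves meet at s = -1, 1, 2.
On [-1, 1], v = 5*s + 5 is on top; that piece has area ∫[-1,1] (-(-3*s^3 + 6*s^2 + 3*s - 6)) ds = 8.
On [1, 2], v = -3*s^3 + 6*s^2 + 8*s - 1 is on top; that piece has area ∫[1,2] (-3*s^3 + 6*s^2 + 3*s - 6) ds = 5/4.
Total enclosed area = 8 + 5/4 = 37/4.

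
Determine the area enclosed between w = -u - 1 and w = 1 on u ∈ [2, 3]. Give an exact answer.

9/2

On [2, 3], (-u - 1) - (1) = -u - 2 is ≤ 0 throughout, so the area is a single integral of |-u - 2|.
∫[2,3] (-u - 2) du = -9/2; the area of that piece is 9/2.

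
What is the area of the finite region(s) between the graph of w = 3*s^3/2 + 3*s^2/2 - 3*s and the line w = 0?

37/8

The curve meets the s-axis where 3*s^3/2 + 3*s^2/2 - 3*s = 0, i.e. 3*s*(s - 1)*(s + 2)/2 = 0, at s = -2, 0, 1.
On [-2, 0] the curve lies above the axis; ∫[-2,0] (3*s^3/2 + 3*s^2/2 - 3*s) ds = 4, giving area 4.
On [0, 1] the curve lies below the axis; ∫[0,1] (3*s^3/2 + 3*s^2/2 - 3*s) ds = -5/8, giving area 5/8.
Total area = 4 + 5/8 = 37/8.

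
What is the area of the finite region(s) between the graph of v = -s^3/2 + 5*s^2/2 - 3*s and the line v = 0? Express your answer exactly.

The curve meets the s-axis where -s^3/2 + 5*s^2/2 - 3*s = 0, i.e. -s*(s - 3)*(s - 2)/2 = 0, at s = 0, 2, 3.
On [0, 2] the curve lies below the axis; ∫[0,2] (-s^3/2 + 5*s^2/2 - 3*s) ds = -4/3, giving area 4/3.
On [2, 3] the curve lies above the axis; ∫[2,3] (-s^3/2 + 5*s^2/2 - 3*s) ds = 5/24, giving area 5/24.
Total area = 4/3 + 5/24 = 37/24.

37/24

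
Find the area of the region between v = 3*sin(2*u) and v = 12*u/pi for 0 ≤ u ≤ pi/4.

On [0, pi/4], (3*sin(2*u)) - (12*u/pi) = -12*u/pi + 3*sin(2*u) is ≥ 0 throughout, so the area is a single integral of |-12*u/pi + 3*sin(2*u)|.
∫[0,pi/4] (-12*u/pi + 3*sin(2*u)) du = 3/2 - 3*pi/8.

3/2 - 3*pi/8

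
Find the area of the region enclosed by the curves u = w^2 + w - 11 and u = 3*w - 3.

36

Both boundary curves give u as a function of w, so integrate with respect to w. Setting them equal: w^2 - 2*w - 8 = 0, i.e. (w - 4)*(w + 2) = 0, so they meet at w = -2, 4.
For w in [-2, 4], u = w^2 + w - 11 is on the left; area = ∫[-2,4] (-(w^2 - 2*w - 8)) dw = 36.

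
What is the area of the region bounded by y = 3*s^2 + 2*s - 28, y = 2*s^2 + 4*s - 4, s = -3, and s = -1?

94/3

On [-3, -1], (3*s^2 + 2*s - 28) - (2*s^2 + 4*s - 4) = s^2 - 2*s - 24 is ≤ 0 throughout, so the area is a single integral of |s^2 - 2*s - 24|.
∫[-3,-1] (s^2 - 2*s - 24) ds = -94/3; the area of that piece is 94/3.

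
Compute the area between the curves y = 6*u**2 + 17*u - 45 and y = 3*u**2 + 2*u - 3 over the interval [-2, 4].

The difference (6*u**2 + 17*u - 45) - (3*u**2 + 2*u - 3) = 3*u**2 + 15*u - 42 changes sign at u = 2 inside [-2, 4], so split the integral there.
∫[-2,2] (3*u**2 + 15*u - 42) du = -152; the area of that piece is 152.
∫[2,4] (3*u**2 + 15*u - 42) du = 62.
Total area = 152 + 62 = 214.

214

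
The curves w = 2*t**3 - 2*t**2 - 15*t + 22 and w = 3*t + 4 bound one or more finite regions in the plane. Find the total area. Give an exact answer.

Set the curves equal: 2*t**3 - 2*t**2 - 15*t + 22 = 3*t + 4, so 2*t**3 - 2*t**2 - 18*t + 18 = 0, which factors as 2*(t - 3)*(t - 1)*(t + 3) = 0. The curves meet at t = -3, 1, 3.
On [-3, 1], w = 2*t**3 - 2*t**2 - 15*t + 22 is on top; that piece has area ∫[-3,1] (2*t**3 - 2*t**2 - 18*t + 18) dt = 256/3.
On [1, 3], w = 3*t + 4 is on top; that piece has area ∫[1,3] (-(2*t**3 - 2*t**2 - 18*t + 18)) dt = 40/3.
Total enclosed area = 256/3 + 40/3 = 296/3.

296/3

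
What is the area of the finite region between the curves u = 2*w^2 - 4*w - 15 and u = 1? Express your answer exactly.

72

Both boundary curves give u as a function of w, so integrate with respect to w. Setting them equal: 2*w^2 - 4*w - 16 = 0, i.e. 2*(w - 4)*(w + 2) = 0, so they meet at w = -2, 4.
For w in [-2, 4], u = 2*w^2 - 4*w - 15 is on the left; area = ∫[-2,4] (-(2*w^2 - 4*w - 16)) dw = 72.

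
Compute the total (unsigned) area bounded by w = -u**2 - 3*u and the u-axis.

The curve meets the u-axis where -u**2 - 3*u = 0, i.e. -u*(u + 3) = 0, at u = -3, 0.
On [-3, 0] the curve lies above the axis; ∫[-3,0] (-u**2 - 3*u) du = 9/2, giving area 9/2.

9/2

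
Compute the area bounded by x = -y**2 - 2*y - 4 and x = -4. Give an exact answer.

4/3

Both boundary curves give x as a function of y, so integrate with respect to y. Setting them equal: -y**2 - 2*y = 0, i.e. -y*(y + 2) = 0, so they meet at y = -2, 0.
For y in [-2, 0], x = -y**2 - 2*y - 4 is on the right; area = ∫[-2,0] (-y**2 - 2*y) dy = 4/3.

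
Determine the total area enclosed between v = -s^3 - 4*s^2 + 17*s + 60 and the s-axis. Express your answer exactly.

The curve meets the s-axis where -s^3 - 4*s^2 + 17*s + 60 = 0, i.e. -(s - 4)*(s + 3)*(s + 5) = 0, at s = -5, -3, 4.
On [-5, -3] the curve lies below the axis; ∫[-5,-3] (-s^3 - 4*s^2 + 17*s + 60) ds = -32/3, giving area 32/3.
On [-3, 4] the curve lies above the axis; ∫[-3,4] (-s^3 - 4*s^2 + 17*s + 60) ds = 3773/12, giving area 3773/12.
Total area = 32/3 + 3773/12 = 3901/12.

3901/12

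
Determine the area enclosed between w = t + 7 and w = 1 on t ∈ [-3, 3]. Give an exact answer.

On [-3, 3], (t + 7) - (1) = t + 6 is ≥ 0 throughout, so the area is a single integral of |t + 6|.
∫[-3,3] (t + 6) dt = 36.

36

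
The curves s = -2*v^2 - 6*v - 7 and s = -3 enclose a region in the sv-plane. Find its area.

Both boundary curves give s as a function of v, so integrate with respect to v. Setting them equal: -2*v^2 - 6*v - 4 = 0, i.e. -2*(v + 1)*(v + 2) = 0, so they meet at v = -2, -1.
For v in [-2, -1], s = -2*v^2 - 6*v - 7 is on the right; area = ∫[-2,-1] (-2*v^2 - 6*v - 4) dv = 1/3.

1/3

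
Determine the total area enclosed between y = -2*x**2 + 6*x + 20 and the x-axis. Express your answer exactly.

343/3

The curve meets the x-axis where -2*x**2 + 6*x + 20 = 0, i.e. -2*(x - 5)*(x + 2) = 0, at x = -2, 5.
On [-2, 5] the curve lies above the axis; ∫[-2,5] (-2*x**2 + 6*x + 20) dx = 343/3, giving area 343/3.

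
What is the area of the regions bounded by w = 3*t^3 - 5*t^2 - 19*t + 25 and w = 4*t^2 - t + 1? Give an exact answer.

Set the curves equal: 3*t^3 - 5*t^2 - 19*t + 25 = 4*t^2 - t + 1, so 3*t^3 - 9*t^2 - 18*t + 24 = 0, which factors as 3*(t - 4)*(t - 1)*(t + 2) = 0. The curves meet at t = -2, 1, 4.
On [-2, 1], w = 3*t^3 - 5*t^2 - 19*t + 25 is on top; that piece has area ∫[-2,1] (3*t^3 - 9*t^2 - 18*t + 24) dt = 243/4.
On [1, 4], w = 4*t^2 - t + 1 is on top; that piece has area ∫[1,4] (-(3*t^3 - 9*t^2 - 18*t + 24)) dt = 243/4.
Total enclosed area = 243/4 + 243/4 = 243/2.

243/2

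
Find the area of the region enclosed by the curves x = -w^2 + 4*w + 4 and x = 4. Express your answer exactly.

32/3

Both boundary curves give x as a function of w, so integrate with respect to w. Setting them equal: -w^2 + 4*w = 0, i.e. -w*(w - 4) = 0, so they meet at w = 0, 4.
For w in [0, 4], x = -w^2 + 4*w + 4 is on the right; area = ∫[0,4] (-w^2 + 4*w) dw = 32/3.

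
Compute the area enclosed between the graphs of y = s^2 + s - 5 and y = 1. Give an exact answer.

125/6

Set the curves equal: s^2 + s - 5 = 1, so s^2 + s - 6 = 0, which factors as (s - 2)*(s + 3) = 0. The curves meet at s = -3, 2.
On [-3, 2], y = 1 is on top; that piece has area ∫[-3,2] (-(s^2 + s - 6)) ds = 125/6.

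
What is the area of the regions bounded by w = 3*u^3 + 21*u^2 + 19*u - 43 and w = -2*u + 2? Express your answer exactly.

148

Set the curves equal: 3*u^3 + 21*u^2 + 19*u - 43 = -2*u + 2, so 3*u^3 + 21*u^2 + 21*u - 45 = 0, which factors as 3*(u - 1)*(u + 3)*(u + 5) = 0. The curves meet at u = -5, -3, 1.
On [-5, -3], w = 3*u^3 + 21*u^2 + 19*u - 43 is on top; that piece has area ∫[-5,-3] (3*u^3 + 21*u^2 + 21*u - 45) du = 20.
On [-3, 1], w = -2*u + 2 is on top; that piece has area ∫[-3,1] (-(3*u^3 + 21*u^2 + 21*u - 45)) du = 128.
Total enclosed area = 20 + 128 = 148.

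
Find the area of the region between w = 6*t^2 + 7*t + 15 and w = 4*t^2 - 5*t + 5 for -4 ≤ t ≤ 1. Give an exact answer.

118/3

The difference (6*t^2 + 7*t + 15) - (4*t^2 - 5*t + 5) = 2*t^2 + 12*t + 10 changes sign at t = -1 inside [-4, 1], so split the integral there.
∫[-4,-1] (2*t^2 + 12*t + 10) dt = -18; the area of that piece is 18.
∫[-1,1] (2*t^2 + 12*t + 10) dt = 64/3.
Total area = 18 + 64/3 = 118/3.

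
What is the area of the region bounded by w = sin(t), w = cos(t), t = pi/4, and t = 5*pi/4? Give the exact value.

2*sqrt(2)

On [pi/4, 5*pi/4], (sin(t)) - (cos(t)) = sin(t) - cos(t) is ≥ 0 throughout, so the area is a single integral of |sin(t) - cos(t)|.
∫[pi/4,5*pi/4] (sin(t) - cos(t)) dt = 2*sqrt(2).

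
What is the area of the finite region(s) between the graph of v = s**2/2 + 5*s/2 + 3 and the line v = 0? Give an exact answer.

The curve meets the s-axis where s**2/2 + 5*s/2 + 3 = 0, i.e. (s + 2)*(s + 3)/2 = 0, at s = -3, -2.
On [-3, -2] the curve lies below the axis; ∫[-3,-2] (s**2/2 + 5*s/2 + 3) ds = -1/12, giving area 1/12.

1/12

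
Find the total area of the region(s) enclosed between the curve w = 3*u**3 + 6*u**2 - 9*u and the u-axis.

71/2

The curve meets the u-axis where 3*u**3 + 6*u**2 - 9*u = 0, i.e. 3*u*(u - 1)*(u + 3) = 0, at u = -3, 0, 1.
On [-3, 0] the curve lies above the axis; ∫[-3,0] (3*u**3 + 6*u**2 - 9*u) du = 135/4, giving area 135/4.
On [0, 1] the curve lies below the axis; ∫[0,1] (3*u**3 + 6*u**2 - 9*u) du = -7/4, giving area 7/4.
Total area = 135/4 + 7/4 = 71/2.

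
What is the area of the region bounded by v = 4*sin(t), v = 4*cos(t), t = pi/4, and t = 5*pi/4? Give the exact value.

On [pi/4, 5*pi/4], (4*sin(t)) - (4*cos(t)) = 4*sin(t) - 4*cos(t) is ≥ 0 throughout, so the area is a single integral of |4*sin(t) - 4*cos(t)|.
∫[pi/4,5*pi/4] (4*sin(t) - 4*cos(t)) dt = 8*sqrt(2).

8*sqrt(2)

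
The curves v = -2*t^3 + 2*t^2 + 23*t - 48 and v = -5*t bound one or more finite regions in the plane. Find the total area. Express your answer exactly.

Set the curves equal: -2*t^3 + 2*t^2 + 23*t - 48 = -5*t, so -2*t^3 + 2*t^2 + 28*t - 48 = 0, which factors as -2*(t - 3)*(t - 2)*(t + 4) = 0. The curves meet at t = -4, 2, 3.
On [-4, 2], v = -5*t is on top; that piece has area ∫[-4,2] (-(-2*t^3 + 2*t^2 + 28*t - 48)) dt = 288.
On [2, 3], v = -2*t^3 + 2*t^2 + 23*t - 48 is on top; that piece has area ∫[2,3] (-2*t^3 + 2*t^2 + 28*t - 48) dt = 13/6.
Total enclosed area = 288 + 13/6 = 1741/6.

1741/6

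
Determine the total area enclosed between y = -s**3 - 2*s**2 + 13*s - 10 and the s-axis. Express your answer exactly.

The curve meets the s-axis where -s**3 - 2*s**2 + 13*s - 10 = 0, i.e. -(s - 2)*(s - 1)*(s + 5) = 0, at s = -5, 1, 2.
On [-5, 1] the curve lies below the axis; ∫[-5,1] (-s**3 - 2*s**2 + 13*s - 10) ds = -144, giving area 144.
On [1, 2] the curve lies above the axis; ∫[1,2] (-s**3 - 2*s**2 + 13*s - 10) ds = 13/12, giving area 13/12.
Total area = 144 + 13/12 = 1741/12.

1741/12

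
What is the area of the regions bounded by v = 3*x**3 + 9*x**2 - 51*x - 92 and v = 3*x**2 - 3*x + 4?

568

Set the curves equal: 3*x**3 + 9*x**2 - 51*x - 92 = 3*x**2 - 3*x + 4, so 3*x**3 + 6*x**2 - 48*x - 96 = 0, which factors as 3*(x - 4)*(x + 2)*(x + 4) = 0. The curves meet at x = -4, -2, 4.
On [-4, -2], v = 3*x**3 + 9*x**2 - 51*x - 92 is on top; that piece has area ∫[-4,-2] (3*x**3 + 6*x**2 - 48*x - 96) dx = 28.
On [-2, 4], v = 3*x**2 - 3*x + 4 is on top; that piece has area ∫[-2,4] (-(3*x**3 + 6*x**2 - 48*x - 96)) dx = 540.
Total enclosed area = 28 + 540 = 568.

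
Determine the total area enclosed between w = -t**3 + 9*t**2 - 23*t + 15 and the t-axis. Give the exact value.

8

The curve meets the t-axis where -t**3 + 9*t**2 - 23*t + 15 = 0, i.e. -(t - 5)*(t - 3)*(t - 1) = 0, at t = 1, 3, 5.
On [1, 3] the curve lies below the axis; ∫[1,3] (-t**3 + 9*t**2 - 23*t + 15) dt = -4, giving area 4.
On [3, 5] the curve lies above the axis; ∫[3,5] (-t**3 + 9*t**2 - 23*t + 15) dt = 4, giving area 4.
Total area = 4 + 4 = 8.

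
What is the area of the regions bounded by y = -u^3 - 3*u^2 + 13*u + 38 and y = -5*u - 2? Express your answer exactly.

Set the curves equal: -u^3 - 3*u^2 + 13*u + 38 = -5*u - 2, so -u^3 - 3*u^2 + 18*u + 40 = 0, which factors as -(u - 4)*(u + 2)*(u + 5) = 0. The curves meet at u = -5, -2, 4.
On [-5, -2], y = -5*u - 2 is on top; that piece has area ∫[-5,-2] (-(-u^3 - 3*u^2 + 18*u + 40)) du = 135/4.
On [-2, 4], y = -u^3 - 3*u^2 + 13*u + 38 is on top; that piece has area ∫[-2,4] (-u^3 - 3*u^2 + 18*u + 40) du = 216.
Total enclosed area = 135/4 + 216 = 999/4.

999/4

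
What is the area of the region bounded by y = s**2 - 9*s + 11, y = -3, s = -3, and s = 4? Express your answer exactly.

The difference (s**2 - 9*s + 11) - (-3) = s**2 - 9*s + 14 changes sign at s = 2 inside [-3, 4], so split the integral there.
∫[-3,2] (s**2 - 9*s + 14) ds = 625/6.
∫[2,4] (s**2 - 9*s + 14) ds = -22/3; the area of that piece is 22/3.
Total area = 625/6 + 22/3 = 223/2.

223/2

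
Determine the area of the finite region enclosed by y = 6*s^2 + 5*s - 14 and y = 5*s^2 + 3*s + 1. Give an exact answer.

Set the curves equal: 6*s^2 + 5*s - 14 = 5*s^2 + 3*s + 1, so s^2 + 2*s - 15 = 0, which factors as (s - 3)*(s + 5) = 0. The curves meet at s = -5, 3.
On [-5, 3], y = 5*s^2 + 3*s + 1 is on top; that piece has area ∫[-5,3] (-(s^2 + 2*s - 15)) ds = 256/3.

256/3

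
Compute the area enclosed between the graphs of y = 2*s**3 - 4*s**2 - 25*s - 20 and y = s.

1741/6

Set the curves equal: 2*s**3 - 4*s**2 - 25*s - 20 = s, so 2*s**3 - 4*s**2 - 26*s - 20 = 0, which factors as 2*(s - 5)*(s + 1)*(s + 2) = 0. The curves meet at s = -2, -1, 5.
On [-2, -1], y = 2*s**3 - 4*s**2 - 25*s - 20 is on top; that piece has area ∫[-2,-1] (2*s**3 - 4*s**2 - 26*s - 20) ds = 13/6.
On [-1, 5], y = s is on top; that piece has area ∫[-1,5] (-(2*s**3 - 4*s**2 - 26*s - 20)) ds = 288.
Total enclosed area = 13/6 + 288 = 1741/6.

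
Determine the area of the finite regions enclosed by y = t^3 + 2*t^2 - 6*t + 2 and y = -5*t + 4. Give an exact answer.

37/12

Set the curves equal: t^3 + 2*t^2 - 6*t + 2 = -5*t + 4, so t^3 + 2*t^2 - t - 2 = 0, which factors as (t - 1)*(t + 1)*(t + 2) = 0. The curves meet at t = -2, -1, 1.
On [-2, -1], y = t^3 + 2*t^2 - 6*t + 2 is on top; that piece has area ∫[-2,-1] (t^3 + 2*t^2 - t - 2) dt = 5/12.
On [-1, 1], y = -5*t + 4 is on top; that piece has area ∫[-1,1] (-(t^3 + 2*t^2 - t - 2)) dt = 8/3.
Total enclosed area = 5/12 + 8/3 = 37/12.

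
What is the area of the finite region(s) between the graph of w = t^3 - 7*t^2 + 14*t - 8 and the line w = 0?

The curve meets the t-axis where t^3 - 7*t^2 + 14*t - 8 = 0, i.e. (t - 4)*(t - 2)*(t - 1) = 0, at t = 1, 2, 4.
On [1, 2] the curve lies above the axis; ∫[1,2] (t^3 - 7*t^2 + 14*t - 8) dt = 5/12, giving area 5/12.
On [2, 4] the curve lies below the axis; ∫[2,4] (t^3 - 7*t^2 + 14*t - 8) dt = -8/3, giving area 8/3.
Total area = 5/12 + 8/3 = 37/12.

37/12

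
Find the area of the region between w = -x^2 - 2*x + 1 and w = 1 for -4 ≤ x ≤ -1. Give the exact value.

The difference (-x^2 - 2*x + 1) - (1) = -x^2 - 2*x changes sign at x = -2 inside [-4, -1], so split the integral there.
∫[-4,-2] (-x^2 - 2*x) dx = -20/3; the area of that piece is 20/3.
∫[-2,-1] (-x^2 - 2*x) dx = 2/3.
Total area = 20/3 + 2/3 = 22/3.

22/3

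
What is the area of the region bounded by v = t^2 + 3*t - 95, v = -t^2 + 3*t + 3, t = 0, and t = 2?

On [0, 2], (t^2 + 3*t - 95) - (-t^2 + 3*t + 3) = 2*t^2 - 98 is ≤ 0 throughout, so the area is a single integral of |2*t^2 - 98|.
∫[0,2] (2*t^2 - 98) dt = -572/3; the area of that piece is 572/3.

572/3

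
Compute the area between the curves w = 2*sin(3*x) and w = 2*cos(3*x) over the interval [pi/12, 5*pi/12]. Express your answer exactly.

4*sqrt(2)/3

On [pi/12, 5*pi/12], (2*sin(3*x)) - (2*cos(3*x)) = 2*sin(3*x) - 2*cos(3*x) is ≥ 0 throughout, so the area is a single integral of |2*sin(3*x) - 2*cos(3*x)|.
∫[pi/12,5*pi/12] (2*sin(3*x) - 2*cos(3*x)) dx = 4*sqrt(2)/3.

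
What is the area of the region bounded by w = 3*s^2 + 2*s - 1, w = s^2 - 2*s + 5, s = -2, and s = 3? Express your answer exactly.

118/3

The difference (3*s^2 + 2*s - 1) - (s^2 - 2*s + 5) = 2*s^2 + 4*s - 6 changes sign at s = 1 inside [-2, 3], so split the integral there.
∫[-2,1] (2*s^2 + 4*s - 6) ds = -18; the area of that piece is 18.
∫[1,3] (2*s^2 + 4*s - 6) ds = 64/3.
Total area = 18 + 64/3 = 118/3.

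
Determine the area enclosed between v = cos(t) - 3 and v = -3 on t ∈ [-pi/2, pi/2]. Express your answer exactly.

2

On [-pi/2, pi/2], (cos(t) - 3) - (-3) = cos(t) is ≥ 0 throughout, so the area is a single integral of |cos(t)|.
∫[-pi/2,pi/2] (cos(t)) dt = 2.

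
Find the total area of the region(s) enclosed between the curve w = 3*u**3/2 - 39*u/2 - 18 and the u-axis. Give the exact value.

1221/8

The curve meets the u-axis where 3*u**3/2 - 39*u/2 - 18 = 0, i.e. 3*(u - 4)*(u + 1)*(u + 3)/2 = 0, at u = -3, -1, 4.
On [-3, -1] the curve lies above the axis; ∫[-3,-1] (3*u**3/2 - 39*u/2 - 18) du = 12, giving area 12.
On [-1, 4] the curve lies below the axis; ∫[-1,4] (3*u**3/2 - 39*u/2 - 18) du = -1125/8, giving area 1125/8.
Total area = 12 + 1125/8 = 1221/8.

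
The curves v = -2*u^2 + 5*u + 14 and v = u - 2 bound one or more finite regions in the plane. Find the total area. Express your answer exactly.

72

Set the curves equal: -2*u^2 + 5*u + 14 = u - 2, so -2*u^2 + 4*u + 16 = 0, which factors as -2*(u - 4)*(u + 2) = 0. The curves meet at u = -2, 4.
On [-2, 4], v = -2*u^2 + 5*u + 14 is on top; that piece has area ∫[-2,4] (-2*u^2 + 4*u + 16) du = 72.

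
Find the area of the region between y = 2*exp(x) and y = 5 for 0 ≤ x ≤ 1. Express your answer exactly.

-13 - 10*log(2) + 2*exp(1) + 10*log(5)

The difference (2*exp(x)) - (5) = 2*exp(x) - 5 changes sign at x = log(5/2) inside [0, 1], so split the integral there.
∫[0,log(5/2)] (2*exp(x) - 5) dx = log(32/3125) + 3; the area of that piece is -3 + log(3125/32).
∫[log(5/2),1] (2*exp(x) - 5) dx = -10 - 5*log(2) + 2*exp(1) + 5*log(5).
Total area = (-3 + log(3125/32)) + (-10 - 5*log(2) + 2*exp(1) + 5*log(5)) = -13 - 10*log(2) + 2*exp(1) + 10*log(5).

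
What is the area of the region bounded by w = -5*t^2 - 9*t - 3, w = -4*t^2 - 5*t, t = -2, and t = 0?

The difference (-5*t^2 - 9*t - 3) - (-4*t^2 - 5*t) = -t^2 - 4*t - 3 changes sign at t = -1 inside [-2, 0], so split the integral there.
∫[-2,-1] (-t^2 - 4*t - 3) dt = 2/3.
∫[-1,0] (-t^2 - 4*t - 3) dt = -4/3; the area of that piece is 4/3.
Total area = 2/3 + 4/3 = 2.

2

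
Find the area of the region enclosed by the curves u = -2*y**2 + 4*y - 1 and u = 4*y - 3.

Both boundary curves give u as a function of y, so integrate with respect to y. Setting them equal: -2*y**2 + 2 = 0, i.e. -2*(y - 1)*(y + 1) = 0, so they meet at y = -1, 1.
For y in [-1, 1], u = -2*y**2 + 4*y - 1 is on the right; area = ∫[-1,1] (-2*y**2 + 2) dy = 8/3.

8/3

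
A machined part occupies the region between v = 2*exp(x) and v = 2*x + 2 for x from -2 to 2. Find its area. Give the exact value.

-8 - 2*exp(-2) + 2*exp(2)

On [-2, 2], (2*exp(x)) - (2*x + 2) = -2*x + 2*exp(x) - 2 is ≥ 0 throughout, so the area is a single integral of |-2*x + 2*exp(x) - 2|.
∫[-2,2] (-2*x + 2*exp(x) - 2) dx = -8 - 2*exp(-2) + 2*exp(2).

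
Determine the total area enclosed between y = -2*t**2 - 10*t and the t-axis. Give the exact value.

The curve meets the t-axis where -2*t**2 - 10*t = 0, i.e. -2*t*(t + 5) = 0, at t = -5, 0.
On [-5, 0] the curve lies above the axis; ∫[-5,0] (-2*t**2 - 10*t) dt = 125/3, giving area 125/3.

125/3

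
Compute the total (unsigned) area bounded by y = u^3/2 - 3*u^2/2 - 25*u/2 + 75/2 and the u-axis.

The curve meets the u-axis where u^3/2 - 3*u^2/2 - 25*u/2 + 75/2 = 0, i.e. (u - 5)*(u - 3)*(u + 5)/2 = 0, at u = -5, 3, 5.
On [-5, 3] the curve lies above the axis; ∫[-5,3] (u^3/2 - 3*u^2/2 - 25*u/2 + 75/2) du = 256, giving area 256.
On [3, 5] the curve lies below the axis; ∫[3,5] (u^3/2 - 3*u^2/2 - 25*u/2 + 75/2) du = -6, giving area 6.
Total area = 256 + 6 = 262.

262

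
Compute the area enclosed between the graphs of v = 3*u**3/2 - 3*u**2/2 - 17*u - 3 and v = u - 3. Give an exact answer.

Set the curves equal: 3*u**3/2 - 3*u**2/2 - 17*u - 3 = u - 3, so 3*u**3/2 - 3*u**2/2 - 18*u = 0, which factors as 3*u*(u - 4)*(u + 3)/2 = 0. The curves meet at u = -3, 0, 4.
On [-3, 0], v = 3*u**3/2 - 3*u**2/2 - 17*u - 3 is on top; that piece has area ∫[-3,0] (3*u**3/2 - 3*u**2/2 - 18*u) du = 297/8.
On [0, 4], v = u - 3 is on top; that piece has area ∫[0,4] (-(3*u**3/2 - 3*u**2/2 - 18*u)) du = 80.
Total enclosed area = 297/8 + 80 = 937/8.

937/8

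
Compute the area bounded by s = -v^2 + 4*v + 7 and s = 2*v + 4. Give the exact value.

32/3

Both boundary curves give s as a function of v, so integrate with respect to v. Setting them equal: -v^2 + 2*v + 3 = 0, i.e. -(v - 3)*(v + 1) = 0, so they meet at v = -1, 3.
For v in [-1, 3], s = -v^2 + 4*v + 7 is on the right; area = ∫[-1,3] (-v^2 + 2*v + 3) dv = 32/3.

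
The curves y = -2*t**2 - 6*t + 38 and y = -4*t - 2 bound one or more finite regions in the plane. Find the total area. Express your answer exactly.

243

Set the curves equal: -2*t**2 - 6*t + 38 = -4*t - 2, so -2*t**2 - 2*t + 40 = 0, which factors as -2*(t - 4)*(t + 5) = 0. The curves meet at t = -5, 4.
On [-5, 4], y = -2*t**2 - 6*t + 38 is on top; that piece has area ∫[-5,4] (-2*t**2 - 2*t + 40) dt = 243.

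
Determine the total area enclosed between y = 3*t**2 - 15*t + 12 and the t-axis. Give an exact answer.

27/2

The curve meets the t-axis where 3*t**2 - 15*t + 12 = 0, i.e. 3*(t - 4)*(t - 1) = 0, at t = 1, 4.
On [1, 4] the curve lies below the axis; ∫[1,4] (3*t**2 - 15*t + 12) dt = -27/2, giving area 27/2.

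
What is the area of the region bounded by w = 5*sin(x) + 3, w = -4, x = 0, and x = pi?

10 + 7*pi

On [0, pi], (5*sin(x) + 3) - (-4) = 5*sin(x) + 7 is ≥ 0 throughout, so the area is a single integral of |5*sin(x) + 7|.
∫[0,pi] (5*sin(x) + 7) dx = 10 + 7*pi.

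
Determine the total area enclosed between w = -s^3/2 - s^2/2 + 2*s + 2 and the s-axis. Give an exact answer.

The curve meets the s-axis where -s^3/2 - s^2/2 + 2*s + 2 = 0, i.e. -(s - 2)*(s + 1)*(s + 2)/2 = 0, at s = -2, -1, 2.
On [-2, -1] the curve lies below the axis; ∫[-2,-1] (-s^3/2 - s^2/2 + 2*s + 2) ds = -7/24, giving area 7/24.
On [-1, 2] the curve lies above the axis; ∫[-1,2] (-s^3/2 - s^2/2 + 2*s + 2) ds = 45/8, giving area 45/8.
Total area = 7/24 + 45/8 = 71/12.

71/12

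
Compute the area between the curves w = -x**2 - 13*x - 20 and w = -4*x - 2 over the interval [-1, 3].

352/3

On [-1, 3], (-x**2 - 13*x - 20) - (-4*x - 2) = -x**2 - 9*x - 18 is ≤ 0 throughout, so the area is a single integral of |-x**2 - 9*x - 18|.
∫[-1,3] (-x**2 - 9*x - 18) dx = -352/3; the area of that piece is 352/3.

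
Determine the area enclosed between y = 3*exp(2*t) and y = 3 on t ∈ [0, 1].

-9/2 + 3*exp(2)/2

On [0, 1], (3*exp(2*t)) - (3) = 3*exp(2*t) - 3 is ≥ 0 throughout, so the area is a single integral of |3*exp(2*t) - 3|.
∫[0,1] (3*exp(2*t) - 3) dt = -9/2 + 3*exp(2)/2.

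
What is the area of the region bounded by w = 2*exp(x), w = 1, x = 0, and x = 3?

-5 + 2*exp(3)

On [0, 3], (2*exp(x)) - (1) = 2*exp(x) - 1 is ≥ 0 throughout, so the area is a single integral of |2*exp(x) - 1|.
∫[0,3] (2*exp(x) - 1) dx = -5 + 2*exp(3).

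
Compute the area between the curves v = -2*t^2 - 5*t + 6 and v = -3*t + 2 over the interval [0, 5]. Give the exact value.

93

The difference (-2*t^2 - 5*t + 6) - (-3*t + 2) = -2*t^2 - 2*t + 4 changes sign at t = 1 inside [0, 5], so split the integral there.
∫[0,1] (-2*t^2 - 2*t + 4) dt = 7/3.
∫[1,5] (-2*t^2 - 2*t + 4) dt = -272/3; the area of that piece is 272/3.
Total area = 7/3 + 272/3 = 93.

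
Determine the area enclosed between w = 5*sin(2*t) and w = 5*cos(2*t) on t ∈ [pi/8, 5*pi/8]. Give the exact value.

On [pi/8, 5*pi/8], (5*sin(2*t)) - (5*cos(2*t)) = 5*sin(2*t) - 5*cos(2*t) is ≥ 0 throughout, so the area is a single integral of |5*sin(2*t) - 5*cos(2*t)|.
∫[pi/8,5*pi/8] (5*sin(2*t) - 5*cos(2*t)) dt = 5*sqrt(2).

5*sqrt(2)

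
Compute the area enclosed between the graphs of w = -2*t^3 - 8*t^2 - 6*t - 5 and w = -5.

37/6

Set the curves equal: -2*t^3 - 8*t^2 - 6*t - 5 = -5, so -2*t^3 - 8*t^2 - 6*t = 0, which factors as -2*t*(t + 1)*(t + 3) = 0. The curves meet at t = -3, -1, 0.
On [-3, -1], w = -5 is on top; that piece has area ∫[-3,-1] (-(-2*t^3 - 8*t^2 - 6*t)) dt = 16/3.
On [-1, 0], w = -2*t^3 - 8*t^2 - 6*t - 5 is on top; that piece has area ∫[-1,0] (-2*t^3 - 8*t^2 - 6*t) dt = 5/6.
Total enclosed area = 16/3 + 5/6 = 37/6.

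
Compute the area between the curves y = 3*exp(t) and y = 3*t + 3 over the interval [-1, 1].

-6 - 3*exp(-1) + 3*exp(1)

On [-1, 1], (3*exp(t)) - (3*t + 3) = -3*t + 3*exp(t) - 3 is ≥ 0 throughout, so the area is a single integral of |-3*t + 3*exp(t) - 3|.
∫[-1,1] (-3*t + 3*exp(t) - 3) dt = -6 - 3*exp(-1) + 3*exp(1).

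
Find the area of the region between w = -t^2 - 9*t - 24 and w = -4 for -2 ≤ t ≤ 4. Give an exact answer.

On [-2, 4], (-t^2 - 9*t - 24) - (-4) = -t^2 - 9*t - 20 is ≤ 0 throughout, so the area is a single integral of |-t^2 - 9*t - 20|.
∫[-2,4] (-t^2 - 9*t - 20) dt = -198; the area of that piece is 198.

198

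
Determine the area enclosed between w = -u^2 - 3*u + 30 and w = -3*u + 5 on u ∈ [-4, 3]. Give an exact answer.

On [-4, 3], (-u^2 - 3*u + 30) - (-3*u + 5) = -u^2 + 25 is ≥ 0 throughout, so the area is a single integral of |-u^2 + 25|.
∫[-4,3] (-u^2 + 25) du = 434/3.

434/3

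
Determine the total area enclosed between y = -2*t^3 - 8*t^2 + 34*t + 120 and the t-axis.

3901/6

The curve meets the t-axis where -2*t^3 - 8*t^2 + 34*t + 120 = 0, i.e. -2*(t - 4)*(t + 3)*(t + 5) = 0, at t = -5, -3, 4.
On [-5, -3] the curve lies below the axis; ∫[-5,-3] (-2*t^3 - 8*t^2 + 34*t + 120) dt = -64/3, giving area 64/3.
On [-3, 4] the curve lies above the axis; ∫[-3,4] (-2*t^3 - 8*t^2 + 34*t + 120) dt = 3773/6, giving area 3773/6.
Total area = 64/3 + 3773/6 = 3901/6.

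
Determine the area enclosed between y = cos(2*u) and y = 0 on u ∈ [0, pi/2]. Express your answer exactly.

1

The difference (cos(2*u)) - (0) = cos(2*u) changes sign at u = pi/4 inside [0, pi/2], so split the integral there.
∫[0,pi/4] (cos(2*u)) du = 1/2.
∫[pi/4,pi/2] (cos(2*u)) du = -1/2; the area of that piece is 1/2.
Total area = 1/2 + 1/2 = 1.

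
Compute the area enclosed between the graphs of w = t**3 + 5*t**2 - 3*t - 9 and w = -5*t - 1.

253/12

Set the curves equal: t**3 + 5*t**2 - 3*t - 9 = -5*t - 1, so t**3 + 5*t**2 + 2*t - 8 = 0, which factors as (t - 1)*(t + 2)*(t + 4) = 0. The curves meet at t = -4, -2, 1.
On [-4, -2], w = t**3 + 5*t**2 - 3*t - 9 is on top; that piece has area ∫[-4,-2] (t**3 + 5*t**2 + 2*t - 8) dt = 16/3.
On [-2, 1], w = -5*t - 1 is on top; that piece has area ∫[-2,1] (-(t**3 + 5*t**2 + 2*t - 8)) dt = 63/4.
Total enclosed area = 16/3 + 63/4 = 253/12.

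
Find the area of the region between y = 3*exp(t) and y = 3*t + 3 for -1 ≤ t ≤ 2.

-27/2 - 3*exp(-1) + 3*exp(2)

On [-1, 2], (3*exp(t)) - (3*t + 3) = -3*t + 3*exp(t) - 3 is ≥ 0 throughout, so the area is a single integral of |-3*t + 3*exp(t) - 3|.
∫[-1,2] (-3*t + 3*exp(t) - 3) dt = -27/2 - 3*exp(-1) + 3*exp(2).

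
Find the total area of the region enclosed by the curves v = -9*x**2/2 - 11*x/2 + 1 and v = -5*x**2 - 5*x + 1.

Set the curves equal: -9*x**2/2 - 11*x/2 + 1 = -5*x**2 - 5*x + 1, so x**2/2 - x/2 = 0, which factors as x*(x - 1)/2 = 0. The curves meet at x = 0, 1.
On [0, 1], v = -5*x**2 - 5*x + 1 is on top; that piece has area ∫[0,1] (-(x**2/2 - x/2)) dx = 1/12.

1/12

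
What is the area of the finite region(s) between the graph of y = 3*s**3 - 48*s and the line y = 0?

384

The curve meets the s-axis where 3*s**3 - 48*s = 0, i.e. 3*s*(s - 4)*(s + 4) = 0, at s = -4, 0, 4.
On [-4, 0] the curve lies above the axis; ∫[-4,0] (3*s**3 - 48*s) ds = 192, giving area 192.
On [0, 4] the curve lies below the axis; ∫[0,4] (3*s**3 - 48*s) ds = -192, giving area 192.
Total area = 192 + 192 = 384.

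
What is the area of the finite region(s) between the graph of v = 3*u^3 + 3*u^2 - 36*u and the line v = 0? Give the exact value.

The curve meets the u-axis where 3*u^3 + 3*u^2 - 36*u = 0, i.e. 3*u*(u - 3)*(u + 4) = 0, at u = -4, 0, 3.
On [-4, 0] the curve lies above the axis; ∫[-4,0] (3*u^3 + 3*u^2 - 36*u) du = 160, giving area 160.
On [0, 3] the curve lies below the axis; ∫[0,3] (3*u^3 + 3*u^2 - 36*u) du = -297/4, giving area 297/4.
Total area = 160 + 297/4 = 937/4.

937/4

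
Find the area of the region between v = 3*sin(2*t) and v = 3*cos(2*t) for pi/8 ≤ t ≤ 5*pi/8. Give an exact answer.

On [pi/8, 5*pi/8], (3*sin(2*t)) - (3*cos(2*t)) = 3*sin(2*t) - 3*cos(2*t) is ≥ 0 throughout, so the area is a single integral of |3*sin(2*t) - 3*cos(2*t)|.
∫[pi/8,5*pi/8] (3*sin(2*t) - 3*cos(2*t)) dt = 3*sqrt(2).

3*sqrt(2)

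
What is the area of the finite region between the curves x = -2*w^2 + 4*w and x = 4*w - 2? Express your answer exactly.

8/3

Both boundary curves give x as a function of w, so integrate with respect to w. Setting them equal: -2*w^2 + 2 = 0, i.e. -2*(w - 1)*(w + 1) = 0, so they meet at w = -1, 1.
For w in [-1, 1], x = -2*w^2 + 4*w is on the right; area = ∫[-1,1] (-2*w^2 + 2) dw = 8/3.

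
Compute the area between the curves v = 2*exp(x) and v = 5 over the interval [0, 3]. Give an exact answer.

-23 - 10*log(2) + 10*log(5) + 2*exp(3)

The difference (2*exp(x)) - (5) = 2*exp(x) - 5 changes sign at x = log(5/2) inside [0, 3], so split the integral there.
∫[0,log(5/2)] (2*exp(x) - 5) dx = log(32/3125) + 3; the area of that piece is -3 + log(3125/32).
∫[log(5/2),3] (2*exp(x) - 5) dx = -20 - 5*log(2) + 5*log(5) + 2*exp(3).
Total area = (-3 + log(3125/32)) + (-20 - 5*log(2) + 5*log(5) + 2*exp(3)) = -23 - 10*log(2) + 10*log(5) + 2*exp(3).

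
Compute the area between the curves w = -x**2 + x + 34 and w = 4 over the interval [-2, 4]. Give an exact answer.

162

On [-2, 4], (-x**2 + x + 34) - (4) = -x**2 + x + 30 is ≥ 0 throughout, so the area is a single integral of |-x**2 + x + 30|.
∫[-2,4] (-x**2 + x + 30) dx = 162.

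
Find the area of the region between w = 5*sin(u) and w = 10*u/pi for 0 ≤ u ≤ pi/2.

5 - 5*pi/4

On [0, pi/2], (5*sin(u)) - (10*u/pi) = -10*u/pi + 5*sin(u) is ≥ 0 throughout, so the area is a single integral of |-10*u/pi + 5*sin(u)|.
∫[0,pi/2] (-10*u/pi + 5*sin(u)) du = 5 - 5*pi/4.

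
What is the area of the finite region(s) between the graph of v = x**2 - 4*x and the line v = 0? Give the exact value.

The curve meets the x-axis where x**2 - 4*x = 0, i.e. x*(x - 4) = 0, at x = 0, 4.
On [0, 4] the curve lies below the axis; ∫[0,4] (x**2 - 4*x) dx = -32/3, giving area 32/3.

32/3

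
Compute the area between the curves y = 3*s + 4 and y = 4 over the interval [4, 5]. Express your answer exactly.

27/2

On [4, 5], (3*s + 4) - (4) = 3*s is ≥ 0 throughout, so the area is a single integral of |3*s|.
∫[4,5] (3*s) ds = 27/2.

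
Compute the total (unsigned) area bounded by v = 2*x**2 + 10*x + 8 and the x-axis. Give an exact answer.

9

The curve meets the x-axis where 2*x**2 + 10*x + 8 = 0, i.e. 2*(x + 1)*(x + 4) = 0, at x = -4, -1.
On [-4, -1] the curve lies below the axis; ∫[-4,-1] (2*x**2 + 10*x + 8) dx = -9, giving area 9.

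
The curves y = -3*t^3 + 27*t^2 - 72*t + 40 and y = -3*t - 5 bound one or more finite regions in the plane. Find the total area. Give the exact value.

Set the curves equal: -3*t^3 + 27*t^2 - 72*t + 40 = -3*t - 5, so -3*t^3 + 27*t^2 - 69*t + 45 = 0, which factors as -3*(t - 5)*(t - 3)*(t - 1) = 0. The curves meet at t = 1, 3, 5.
On [1, 3], y = -3*t - 5 is on top; that piece has area ∫[1,3] (-(-3*t^3 + 27*t^2 - 69*t + 45)) dt = 12.
On [3, 5], y = -3*t^3 + 27*t^2 - 72*t + 40 is on top; that piece has area ∫[3,5] (-3*t^3 + 27*t^2 - 69*t + 45) dt = 12.
Total enclosed area = 12 + 12 = 24.

24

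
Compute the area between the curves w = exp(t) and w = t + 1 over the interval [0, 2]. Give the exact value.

On [0, 2], (exp(t)) - (t + 1) = -t + exp(t) - 1 is ≥ 0 throughout, so the area is a single integral of |-t + exp(t) - 1|.
∫[0,2] (-t + exp(t) - 1) dt = -5 + exp(2).

-5 + exp(2)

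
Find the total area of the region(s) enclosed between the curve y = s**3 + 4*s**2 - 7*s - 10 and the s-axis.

The curve meets the s-axis where s**3 + 4*s**2 - 7*s - 10 = 0, i.e. (s - 2)*(s + 1)*(s + 5) = 0, at s = -5, -1, 2.
On [-5, -1] the curve lies above the axis; ∫[-5,-1] (s**3 + 4*s**2 - 7*s - 10) ds = 160/3, giving area 160/3.
On [-1, 2] the curve lies below the axis; ∫[-1,2] (s**3 + 4*s**2 - 7*s - 10) ds = -99/4, giving area 99/4.
Total area = 160/3 + 99/4 = 937/12.

937/12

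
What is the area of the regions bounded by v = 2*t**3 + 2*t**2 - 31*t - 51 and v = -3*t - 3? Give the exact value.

1741/6

Set the curves equal: 2*t**3 + 2*t**2 - 31*t - 51 = -3*t - 3, so 2*t**3 + 2*t**2 - 28*t - 48 = 0, which factors as 2*(t - 4)*(t + 2)*(t + 3) = 0. The curves meet at t = -3, -2, 4.
On [-3, -2], v = 2*t**3 + 2*t**2 - 31*t - 51 is on top; that piece has area ∫[-3,-2] (2*t**3 + 2*t**2 - 28*t - 48) dt = 13/6.
On [-2, 4], v = -3*t - 3 is on top; that piece has area ∫[-2,4] (-(2*t**3 + 2*t**2 - 28*t - 48)) dt = 288.
Total enclosed area = 13/6 + 288 = 1741/6.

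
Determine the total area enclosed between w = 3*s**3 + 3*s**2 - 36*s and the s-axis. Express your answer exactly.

937/4

The curve meets the s-axis where 3*s**3 + 3*s**2 - 36*s = 0, i.e. 3*s*(s - 3)*(s + 4) = 0, at s = -4, 0, 3.
On [-4, 0] the curve lies above the axis; ∫[-4,0] (3*s**3 + 3*s**2 - 36*s) ds = 160, giving area 160.
On [0, 3] the curve lies below the axis; ∫[0,3] (3*s**3 + 3*s**2 - 36*s) ds = -297/4, giving area 297/4.
Total area = 160 + 297/4 = 937/4.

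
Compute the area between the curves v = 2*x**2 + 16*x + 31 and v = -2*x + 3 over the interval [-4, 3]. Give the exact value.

The difference (2*x**2 + 16*x + 31) - (-2*x + 3) = 2*x**2 + 18*x + 28 changes sign at x = -2 inside [-4, 3], so split the integral there.
∫[-4,-2] (2*x**2 + 18*x + 28) dx = -44/3; the area of that piece is 44/3.
∫[-2,3] (2*x**2 + 18*x + 28) dx = 625/3.
Total area = 44/3 + 625/3 = 223.

223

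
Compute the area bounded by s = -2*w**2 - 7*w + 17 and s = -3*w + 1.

Both boundary curves give s as a function of w, so integrate with respect to w. Setting them equal: -2*w**2 - 4*w + 16 = 0, i.e. -2*(w - 2)*(w + 4) = 0, so they meet at w = -4, 2.
For w in [-4, 2], s = -2*w**2 - 7*w + 17 is on the right; area = ∫[-4,2] (-2*w**2 - 4*w + 16) dw = 72.

72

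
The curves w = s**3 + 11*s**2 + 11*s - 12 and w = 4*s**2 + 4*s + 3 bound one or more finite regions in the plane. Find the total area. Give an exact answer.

Set the curves equal: s**3 + 11*s**2 + 11*s - 12 = 4*s**2 + 4*s + 3, so s**3 + 7*s**2 + 7*s - 15 = 0, which factors as (s - 1)*(s + 3)*(s + 5) = 0. The curves meet at s = -5, -3, 1.
On [-5, -3], w = s**3 + 11*s**2 + 11*s - 12 is on top; that piece has area ∫[-5,-3] (s**3 + 7*s**2 + 7*s - 15) ds = 20/3.
On [-3, 1], w = 4*s**2 + 4*s + 3 is on top; that piece has area ∫[-3,1] (-(s**3 + 7*s**2 + 7*s - 15)) ds = 128/3.
Total enclosed area = 20/3 + 128/3 = 148/3.

148/3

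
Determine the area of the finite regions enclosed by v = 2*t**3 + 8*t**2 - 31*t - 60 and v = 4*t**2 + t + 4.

Set the curves equal: 2*t**3 + 8*t**2 - 31*t - 60 = 4*t**2 + t + 4, so 2*t**3 + 4*t**2 - 32*t - 64 = 0, which factors as 2*(t - 4)*(t + 2)*(t + 4) = 0. The curves meet at t = -4, -2, 4.
On [-4, -2], v = 2*t**3 + 8*t**2 - 31*t - 60 is on top; that piece has area ∫[-4,-2] (2*t**3 + 4*t**2 - 32*t - 64) dt = 56/3.
On [-2, 4], v = 4*t**2 + t + 4 is on top; that piece has area ∫[-2,4] (-(2*t**3 + 4*t**2 - 32*t - 64)) dt = 360.
Total enclosed area = 56/3 + 360 = 1136/3.

1136/3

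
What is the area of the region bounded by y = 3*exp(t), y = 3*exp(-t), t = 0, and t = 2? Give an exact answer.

-6 + 3*exp(-2) + 3*exp(2)

On [0, 2], (3*exp(t)) - (3*exp(-t)) = 3*exp(t) - 3*exp(-t) is ≥ 0 throughout, so the area is a single integral of |3*exp(t) - 3*exp(-t)|.
∫[0,2] (3*exp(t) - 3*exp(-t)) dt = -6 + 3*exp(-2) + 3*exp(2).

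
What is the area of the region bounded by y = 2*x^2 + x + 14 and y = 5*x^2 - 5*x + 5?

Set the curves equal: 2*x^2 + x + 14 = 5*x^2 - 5*x + 5, so -3*x^2 + 6*x + 9 = 0, which factors as -3*(x - 3)*(x + 1) = 0. The curves meet at x = -1, 3.
On [-1, 3], y = 2*x^2 + x + 14 is on top; that piece has area ∫[-1,3] (-3*x^2 + 6*x + 9) dx = 32.

32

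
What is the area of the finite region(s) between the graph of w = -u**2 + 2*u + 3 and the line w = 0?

The curve meets the u-axis where -u**2 + 2*u + 3 = 0, i.e. -(u - 3)*(u + 1) = 0, at u = -1, 3.
On [-1, 3] the curve lies above the axis; ∫[-1,3] (-u**2 + 2*u + 3) du = 32/3, giving area 32/3.

32/3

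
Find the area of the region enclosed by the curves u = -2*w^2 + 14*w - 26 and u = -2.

1/3

Both boundary curves give u as a function of w, so integrate with respect to w. Setting them equal: -2*w^2 + 14*w - 24 = 0, i.e. -2*(w - 4)*(w - 3) = 0, so they meet at w = 3, 4.
For w in [3, 4], u = -2*w^2 + 14*w - 26 is on the right; area = ∫[3,4] (-2*w^2 + 14*w - 24) dw = 1/3.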